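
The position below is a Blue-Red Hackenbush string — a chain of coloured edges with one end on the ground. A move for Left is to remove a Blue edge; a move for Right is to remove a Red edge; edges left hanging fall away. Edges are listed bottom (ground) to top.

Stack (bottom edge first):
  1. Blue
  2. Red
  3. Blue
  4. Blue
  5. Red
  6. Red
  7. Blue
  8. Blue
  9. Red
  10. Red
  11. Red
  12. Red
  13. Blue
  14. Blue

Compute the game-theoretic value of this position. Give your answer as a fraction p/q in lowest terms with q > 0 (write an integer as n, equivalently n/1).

edge 1 of 14 (Blue): { 0 | ∅ } => 1
edge 2 of 14 (Red): { 0 | 1 } => 1/2
edge 3 of 14 (Blue): { 0, 1/2 | 1 } => 3/4
edge 4 of 14 (Blue): { 0, 1/2, 3/4 | 1 } => 7/8
edge 5 of 14 (Red): { 0, 1/2, 3/4 | 7/8, 1 } => 13/16
edge 6 of 14 (Red): { 0, 1/2, 3/4 | 13/16, 7/8, 1 } => 25/32
edge 7 of 14 (Blue): { 0, 1/2, 3/4, 25/32 | 13/16, 7/8, 1 } => 51/64
edge 8 of 14 (Blue): { 0, 1/2, 3/4, 25/32, 51/64 | 13/16, 7/8, 1 } => 103/128
edge 9 of 14 (Red): { 0, 1/2, 3/4, 25/32, 51/64 | 103/128, 13/16, 7/8, 1 } => 205/256
edge 10 of 14 (Red): { 0, 1/2, 3/4, 25/32, 51/64 | 205/256, 103/128, 13/16, 7/8, 1 } => 409/512
edge 11 of 14 (Red): { 0, 1/2, 3/4, 25/32, 51/64 | 409/512, 205/256, 103/128, 13/16, 7/8, 1 } => 817/1024
edge 12 of 14 (Red): { 0, 1/2, 3/4, 25/32, 51/64 | 817/1024, 409/512, 205/256, 103/128, 13/16, 7/8, 1 } => 1633/2048
edge 13 of 14 (Blue): { 0, 1/2, 3/4, 25/32, 51/64, 1633/2048 | 817/1024, 409/512, 205/256, 103/128, 13/16, 7/8, 1 } => 3267/4096
edge 14 of 14 (Blue): { 0, 1/2, 3/4, 25/32, 51/64, 1633/2048, 3267/4096 | 817/1024, 409/512, 205/256, 103/128, 13/16, 7/8, 1 } => 6535/8192

6535/8192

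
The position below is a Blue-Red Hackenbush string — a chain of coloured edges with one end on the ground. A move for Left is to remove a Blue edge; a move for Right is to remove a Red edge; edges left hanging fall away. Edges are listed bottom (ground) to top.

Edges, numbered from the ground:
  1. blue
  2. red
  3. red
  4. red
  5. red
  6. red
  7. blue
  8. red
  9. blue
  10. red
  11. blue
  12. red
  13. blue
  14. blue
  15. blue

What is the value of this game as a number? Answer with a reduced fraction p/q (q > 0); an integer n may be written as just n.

687/16384

Build G(s[:k]) for k = 1..15, string s = blue red red red red red blue red blue red blue red blue blue blue.
G(b) = { 0 | (no moves) } ⇒ 1
G(br) = { 0 | 1 } ⇒ 1/2
G(brr) = { 0 | 1/2, 1 } ⇒ 1/4
G(brrr) = { 0 | 1/4, 1/2, 1 } ⇒ 1/8
G(brrrr) = { 0 | 1/8, 1/4, 1/2, 1 } ⇒ 1/16
G(brrrrr) = { 0 | 1/16, 1/8, 1/4, 1/2, 1 } ⇒ 1/32
G(brrrrrb) = { 0, 1/32 | 1/16, 1/8, 1/4, 1/2, 1 } ⇒ 3/64
G(brrrrrbr) = { 0, 1/32 | 3/64, 1/16, 1/8, 1/4, 1/2, 1 } ⇒ 5/128
G(brrrrrbrb) = { 0, 1/32, 5/128 | 3/64, 1/16, 1/8, 1/4, 1/2, 1 } ⇒ 11/256
G(brrrrrbrbr) = { 0, 1/32, 5/128 | 11/256, 3/64, 1/16, 1/8, 1/4, 1/2, 1 } ⇒ 21/512
G(brrrrrbrbrb) = { 0, 1/32, 5/128, 21/512 | 11/256, 3/64, 1/16, 1/8, 1/4, 1/2, 1 } ⇒ 43/1024
G(brrrrrbrbrbr) = { 0, 1/32, 5/128, 21/512 | 43/1024, 11/256, 3/64, 1/16, 1/8, 1/4, 1/2, 1 } ⇒ 85/2048
G(brrrrrbrbrbrb) = { 0, 1/32, 5/128, 21/512, 85/2048 | 43/1024, 11/256, 3/64, 1/16, 1/8, 1/4, 1/2, 1 } ⇒ 171/4096
G(brrrrrbrbrbrbb) = { 0, 1/32, 5/128, 21/512, 85/2048, 171/4096 | 43/1024, 11/256, 3/64, 1/16, 1/8, 1/4, 1/2, 1 } ⇒ 343/8192
G(brrrrrbrbrbrbbb) = { 0, 1/32, 5/128, 21/512, 85/2048, 171/4096, 343/8192 | 43/1024, 11/256, 3/64, 1/16, 1/8, 1/4, 1/2, 1 } ⇒ 687/16384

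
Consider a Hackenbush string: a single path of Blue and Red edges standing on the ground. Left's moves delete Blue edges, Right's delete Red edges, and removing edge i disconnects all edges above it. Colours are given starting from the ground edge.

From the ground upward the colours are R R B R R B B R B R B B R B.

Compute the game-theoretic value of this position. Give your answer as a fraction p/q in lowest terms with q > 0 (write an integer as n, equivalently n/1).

val_1 [R]  L=[—]  R=[0]  gives -1
val_2 [RR]  L=[—]  R=[-1, 0]  gives -2
val_3 [RRB]  L=[-2]  R=[-1, 0]  gives -3/2
val_4 [RRBR]  L=[-2]  R=[-3/2, -1, 0]  gives -7/4
val_5 [RRBRR]  L=[-2]  R=[-7/4, -3/2, -1, 0]  gives -15/8
val_6 [RRBRRB]  L=[-2, -15/8]  R=[-7/4, -3/2, -1, 0]  gives -29/16
val_7 [RRBRRBB]  L=[-2, -15/8, -29/16]  R=[-7/4, -3/2, -1, 0]  gives -57/32
val_8 [RRBRRBBR]  L=[-2, -15/8, -29/16]  R=[-57/32, -7/4, -3/2, -1, 0]  gives -115/64
val_9 [RRBRRBBRB]  L=[-2, -15/8, -29/16, -115/64]  R=[-57/32, -7/4, -3/2, -1, 0]  gives -229/128
val_10 [RRBRRBBRBR]  L=[-2, -15/8, -29/16, -115/64]  R=[-229/128, -57/32, -7/4, -3/2, -1, 0]  gives -459/256
val_11 [RRBRRBBRBRB]  L=[-2, -15/8, -29/16, -115/64, -459/256]  R=[-229/128, -57/32, -7/4, -3/2, -1, 0]  gives -917/512
val_12 [RRBRRBBRBRBB]  L=[-2, -15/8, -29/16, -115/64, -459/256, -917/512]  R=[-229/128, -57/32, -7/4, -3/2, -1, 0]  gives -1833/1024
val_13 [RRBRRBBRBRBBR]  L=[-2, -15/8, -29/16, -115/64, -459/256, -917/512]  R=[-1833/1024, -229/128, -57/32, -7/4, -3/2, -1, 0]  gives -3667/2048
val_14 [RRBRRBBRBRBBRB]  L=[-2, -15/8, -29/16, -115/64, -459/256, -917/512, -3667/2048]  R=[-1833/1024, -229/128, -57/32, -7/4, -3/2, -1, 0]  gives -7333/4096

-7333/4096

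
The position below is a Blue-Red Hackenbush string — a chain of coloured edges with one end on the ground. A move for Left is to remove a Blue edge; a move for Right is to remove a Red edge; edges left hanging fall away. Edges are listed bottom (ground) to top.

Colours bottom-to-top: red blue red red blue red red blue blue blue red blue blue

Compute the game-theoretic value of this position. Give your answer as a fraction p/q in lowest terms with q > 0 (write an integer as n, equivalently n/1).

-3465/4096

Recurse on prefixes of the 13-edge string red blue red red blue red red blue blue blue red blue blue:
r: Left { (no moves) }, Right { 0 } → simplest -1
rb: Left { -1 }, Right { 0 } → simplest -1/2
rbr: Left { -1 }, Right { -1/2, 0 } → simplest -3/4
rbrr: Left { -1 }, Right { -3/4, -1/2, 0 } → simplest -7/8
rbrrb: Left { -1, -7/8 }, Right { -3/4, -1/2, 0 } → simplest -13/16
rbrrbr: Left { -1, -7/8 }, Right { -13/16, -3/4, -1/2, 0 } → simplest -27/32
rbrrbrr: Left { -1, -7/8 }, Right { -27/32, -13/16, -3/4, -1/2, 0 } → simplest -55/64
rbrrbrrb: Left { -1, -7/8, -55/64 }, Right { -27/32, -13/16, -3/4, -1/2, 0 } → simplest -109/128
rbrrbrrbb: Left { -1, -7/8, -55/64, -109/128 }, Right { -27/32, -13/16, -3/4, -1/2, 0 } → simplest -217/256
rbrrbrrbbb: Left { -1, -7/8, -55/64, -109/128, -217/256 }, Right { -27/32, -13/16, -3/4, -1/2, 0 } → simplest -433/512
rbrrbrrbbbr: Left { -1, -7/8, -55/64, -109/128, -217/256 }, Right { -433/512, -27/32, -13/16, -3/4, -1/2, 0 } → simplest -867/1024
rbrrbrrbbbrb: Left { -1, -7/8, -55/64, -109/128, -217/256, -867/1024 }, Right { -433/512, -27/32, -13/16, -3/4, -1/2, 0 } → simplest -1733/2048
rbrrbrrbbbrbb: Left { -1, -7/8, -55/64, -109/128, -217/256, -867/1024, -1733/2048 }, Right { -433/512, -27/32, -13/16, -3/4, -1/2, 0 } → simplest -3465/4096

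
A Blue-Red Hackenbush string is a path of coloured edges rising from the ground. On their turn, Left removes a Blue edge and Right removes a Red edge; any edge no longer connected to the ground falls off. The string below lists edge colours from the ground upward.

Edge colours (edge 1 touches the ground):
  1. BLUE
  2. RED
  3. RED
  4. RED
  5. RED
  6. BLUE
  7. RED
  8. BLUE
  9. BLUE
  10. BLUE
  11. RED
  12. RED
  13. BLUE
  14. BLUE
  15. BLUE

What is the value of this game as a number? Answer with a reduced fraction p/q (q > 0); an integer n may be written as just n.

B: Left { 0 }, Right {  } ⇒ simplest 1
BR: Left { 0 }, Right { 1 } ⇒ simplest 1/2
BRR: Left { 0 }, Right { 1/2, 1 } ⇒ simplest 1/4
BRRR: Left { 0 }, Right { 1/4, 1/2, 1 } ⇒ simplest 1/8
BRRRR: Left { 0 }, Right { 1/8, 1/4, 1/2, 1 } ⇒ simplest 1/16
BRRRRB: Left { 0, 1/16 }, Right { 1/8, 1/4, 1/2, 1 } ⇒ simplest 3/32
BRRRRBR: Left { 0, 1/16 }, Right { 3/32, 1/8, 1/4, 1/2, 1 } ⇒ simplest 5/64
BRRRRBRB: Left { 0, 1/16, 5/64 }, Right { 3/32, 1/8, 1/4, 1/2, 1 } ⇒ simplest 11/128
BRRRRBRBB: Left { 0, 1/16, 5/64, 11/128 }, Right { 3/32, 1/8, 1/4, 1/2, 1 } ⇒ simplest 23/256
BRRRRBRBBB: Left { 0, 1/16, 5/64, 11/128, 23/256 }, Right { 3/32, 1/8, 1/4, 1/2, 1 } ⇒ simplest 47/512
BRRRRBRBBBR: Left { 0, 1/16, 5/64, 11/128, 23/256 }, Right { 47/512, 3/32, 1/8, 1/4, 1/2, 1 } ⇒ simplest 93/1024
BRRRRBRBBBRR: Left { 0, 1/16, 5/64, 11/128, 23/256 }, Right { 93/1024, 47/512, 3/32, 1/8, 1/4, 1/2, 1 } ⇒ simplest 185/2048
BRRRRBRBBBRRB: Left { 0, 1/16, 5/64, 11/128, 23/256, 185/2048 }, Right { 93/1024, 47/512, 3/32, 1/8, 1/4, 1/2, 1 } ⇒ simplest 371/4096
BRRRRBRBBBRRBB: Left { 0, 1/16, 5/64, 11/128, 23/256, 185/2048, 371/4096 }, Right { 93/1024, 47/512, 3/32, 1/8, 1/4, 1/2, 1 } ⇒ simplest 743/8192
BRRRRBRBBBRRBBB: Left { 0, 1/16, 5/64, 11/128, 23/256, 185/2048, 371/4096, 743/8192 }, Right { 93/1024, 47/512, 3/32, 1/8, 1/4, 1/2, 1 } ⇒ simplest 1487/16384

1487/16384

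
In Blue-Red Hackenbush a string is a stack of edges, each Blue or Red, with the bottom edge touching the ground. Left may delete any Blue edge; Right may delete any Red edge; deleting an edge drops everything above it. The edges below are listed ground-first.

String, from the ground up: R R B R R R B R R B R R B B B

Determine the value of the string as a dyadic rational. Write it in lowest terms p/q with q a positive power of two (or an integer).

G_1 [R]  L=[]  R=[0]  -> -1
G_2 [RR]  L=[]  R=[-1, 0]  -> -2
G_3 [RRB]  L=[-2]  R=[-1, 0]  -> -3/2
G_4 [RRBR]  L=[-2]  R=[-3/2, -1, 0]  -> -7/4
G_5 [RRBRR]  L=[-2]  R=[-7/4, -3/2, -1, 0]  -> -15/8
G_6 [RRBRRR]  L=[-2]  R=[-15/8, -7/4, -3/2, -1, 0]  -> -31/16
G_7 [RRBRRRB]  L=[-2, -31/16]  R=[-15/8, -7/4, -3/2, -1, 0]  -> -61/32
G_8 [RRBRRRBR]  L=[-2, -31/16]  R=[-61/32, -15/8, -7/4, -3/2, -1, 0]  -> -123/64
G_9 [RRBRRRBRR]  L=[-2, -31/16]  R=[-123/64, -61/32, -15/8, -7/4, -3/2, -1, 0]  -> -247/128
G_10 [RRBRRRBRRB]  L=[-2, -31/16, -247/128]  R=[-123/64, -61/32, -15/8, -7/4, -3/2, -1, 0]  -> -493/256
G_11 [RRBRRRBRRBR]  L=[-2, -31/16, -247/128]  R=[-493/256, -123/64, -61/32, -15/8, -7/4, -3/2, -1, 0]  -> -987/512
G_12 [RRBRRRBRRBRR]  L=[-2, -31/16, -247/128]  R=[-987/512, -493/256, -123/64, -61/32, -15/8, -7/4, -3/2, -1, 0]  -> -1975/1024
G_13 [RRBRRRBRRBRRB]  L=[-2, -31/16, -247/128, -1975/1024]  R=[-987/512, -493/256, -123/64, -61/32, -15/8, -7/4, -3/2, -1, 0]  -> -3949/2048
G_14 [RRBRRRBRRBRRBB]  L=[-2, -31/16, -247/128, -1975/1024, -3949/2048]  R=[-987/512, -493/256, -123/64, -61/32, -15/8, -7/4, -3/2, -1, 0]  -> -7897/4096
G_15 [RRBRRRBRRBRRBBB]  L=[-2, -31/16, -247/128, -1975/1024, -3949/2048, -7897/4096]  R=[-987/512, -493/256, -123/64, -61/32, -15/8, -7/4, -3/2, -1, 0]  -> -15793/8192

-15793/8192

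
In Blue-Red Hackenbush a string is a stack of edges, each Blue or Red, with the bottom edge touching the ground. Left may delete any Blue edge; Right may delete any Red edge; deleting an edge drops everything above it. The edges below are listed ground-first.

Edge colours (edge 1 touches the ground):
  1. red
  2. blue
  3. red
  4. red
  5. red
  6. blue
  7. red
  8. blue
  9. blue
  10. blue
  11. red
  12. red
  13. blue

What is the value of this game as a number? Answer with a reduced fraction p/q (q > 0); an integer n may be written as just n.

Prefix values for red blue red red red blue red blue blue blue red red blue via {L|R} + simplicity:
G(r) = { none | 0 } gives -1
G(rb) = { -1 | 0 } gives -1/2
G(rbr) = { -1 | -1/2, 0 } gives -3/4
G(rbrr) = { -1 | -3/4, -1/2, 0 } gives -7/8
G(rbrrr) = { -1 | -7/8, -3/4, -1/2, 0 } gives -15/16
G(rbrrrb) = { -1, -15/16 | -7/8, -3/4, -1/2, 0 } gives -29/32
G(rbrrrbr) = { -1, -15/16 | -29/32, -7/8, -3/4, -1/2, 0 } gives -59/64
G(rbrrrbrb) = { -1, -15/16, -59/64 | -29/32, -7/8, -3/4, -1/2, 0 } gives -117/128
G(rbrrrbrbb) = { -1, -15/16, -59/64, -117/128 | -29/32, -7/8, -3/4, -1/2, 0 } gives -233/256
G(rbrrrbrbbb) = { -1, -15/16, -59/64, -117/128, -233/256 | -29/32, -7/8, -3/4, -1/2, 0 } gives -465/512
G(rbrrrbrbbbr) = { -1, -15/16, -59/64, -117/128, -233/256 | -465/512, -29/32, -7/8, -3/4, -1/2, 0 } gives -931/1024
G(rbrrrbrbbbrr) = { -1, -15/16, -59/64, -117/128, -233/256 | -931/1024, -465/512, -29/32, -7/8, -3/4, -1/2, 0 } gives -1863/2048
G(rbrrrbrbbbrrb) = { -1, -15/16, -59/64, -117/128, -233/256, -1863/2048 | -931/1024, -465/512, -29/32, -7/8, -3/4, -1/2, 0 } gives -3725/4096

-3725/4096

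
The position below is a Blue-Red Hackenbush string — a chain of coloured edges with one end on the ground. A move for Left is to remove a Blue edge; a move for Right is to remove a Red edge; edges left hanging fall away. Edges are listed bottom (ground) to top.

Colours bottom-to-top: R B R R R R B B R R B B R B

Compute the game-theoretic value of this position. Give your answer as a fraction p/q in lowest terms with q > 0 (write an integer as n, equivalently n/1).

-7781/8192

Prefix values for R B R R R R B B R R B B R B via {L|R} + simplicity:
G_1 [R]  L=[]  R=[0]  — -1
G_2 [RB]  L=[-1]  R=[0]  — -1/2
G_3 [RBR]  L=[-1]  R=[-1/2 0]  — -3/4
G_4 [RBRR]  L=[-1]  R=[-3/4 -1/2 0]  — -7/8
G_5 [RBRRR]  L=[-1]  R=[-7/8 -3/4 -1/2 0]  — -15/16
G_6 [RBRRRR]  L=[-1]  R=[-15/16 -7/8 -3/4 -1/2 0]  — -31/32
G_7 [RBRRRRB]  L=[-1 -31/32]  R=[-15/16 -7/8 -3/4 -1/2 0]  — -61/64
G_8 [RBRRRRBB]  L=[-1 -31/32 -61/64]  R=[-15/16 -7/8 -3/4 -1/2 0]  — -121/128
G_9 [RBRRRRBBR]  L=[-1 -31/32 -61/64]  R=[-121/128 -15/16 -7/8 -3/4 -1/2 0]  — -243/256
G_10 [RBRRRRBBRR]  L=[-1 -31/32 -61/64]  R=[-243/256 -121/128 -15/16 -7/8 -3/4 -1/2 0]  — -487/512
G_11 [RBRRRRBBRRB]  L=[-1 -31/32 -61/64 -487/512]  R=[-243/256 -121/128 -15/16 -7/8 -3/4 -1/2 0]  — -973/1024
G_12 [RBRRRRBBRRBB]  L=[-1 -31/32 -61/64 -487/512 -973/1024]  R=[-243/256 -121/128 -15/16 -7/8 -3/4 -1/2 0]  — -1945/2048
G_13 [RBRRRRBBRRBBR]  L=[-1 -31/32 -61/64 -487/512 -973/1024]  R=[-1945/2048 -243/256 -121/128 -15/16 -7/8 -3/4 -1/2 0]  — -3891/4096
G_14 [RBRRRRBBRRBBRB]  L=[-1 -31/32 -61/64 -487/512 -973/1024 -3891/4096]  R=[-1945/2048 -243/256 -121/128 -15/16 -7/8 -3/4 -1/2 0]  — -7781/8192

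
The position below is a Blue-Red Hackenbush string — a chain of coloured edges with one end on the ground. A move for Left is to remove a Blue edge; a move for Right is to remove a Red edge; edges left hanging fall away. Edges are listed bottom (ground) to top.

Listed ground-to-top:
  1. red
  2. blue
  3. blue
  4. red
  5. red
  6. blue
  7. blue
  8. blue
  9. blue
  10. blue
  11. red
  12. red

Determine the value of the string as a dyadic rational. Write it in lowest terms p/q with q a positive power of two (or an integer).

g_1 [r]  L=[—]  R=[0]  so -1
g_2 [rb]  L=[-1]  R=[0]  so -1/2
g_3 [rbb]  L=[-1,-1/2]  R=[0]  so -1/4
g_4 [rbbr]  L=[-1,-1/2]  R=[-1/4,0]  so -3/8
g_5 [rbbrr]  L=[-1,-1/2]  R=[-3/8,-1/4,0]  so -7/16
g_6 [rbbrrb]  L=[-1,-1/2,-7/16]  R=[-3/8,-1/4,0]  so -13/32
g_7 [rbbrrbb]  L=[-1,-1/2,-7/16,-13/32]  R=[-3/8,-1/4,0]  so -25/64
g_8 [rbbrrbbb]  L=[-1,-1/2,-7/16,-13/32,-25/64]  R=[-3/8,-1/4,0]  so -49/128
g_9 [rbbrrbbbb]  L=[-1,-1/2,-7/16,-13/32,-25/64,-49/128]  R=[-3/8,-1/4,0]  so -97/256
g_10 [rbbrrbbbbb]  L=[-1,-1/2,-7/16,-13/32,-25/64,-49/128,-97/256]  R=[-3/8,-1/4,0]  so -193/512
g_11 [rbbrrbbbbbr]  L=[-1,-1/2,-7/16,-13/32,-25/64,-49/128,-97/256]  R=[-193/512,-3/8,-1/4,0]  so -387/1024
g_12 [rbbrrbbbbbrr]  L=[-1,-1/2,-7/16,-13/32,-25/64,-49/128,-97/256]  R=[-387/1024,-193/512,-3/8,-1/4,0]  so -775/2048

-775/2048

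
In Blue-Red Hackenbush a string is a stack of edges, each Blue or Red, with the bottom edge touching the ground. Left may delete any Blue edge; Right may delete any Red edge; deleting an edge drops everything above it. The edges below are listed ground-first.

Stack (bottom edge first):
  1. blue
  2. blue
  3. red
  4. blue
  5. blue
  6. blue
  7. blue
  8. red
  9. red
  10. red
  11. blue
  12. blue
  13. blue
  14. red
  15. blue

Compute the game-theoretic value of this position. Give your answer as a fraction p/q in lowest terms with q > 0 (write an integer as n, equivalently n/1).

value_1 [b]  L=[0]  R=[—]  — 1
value_2 [bb]  L=[0,1]  R=[—]  — 2
value_3 [bbr]  L=[0,1]  R=[2]  — 3/2
value_4 [bbrb]  L=[0,1,3/2]  R=[2]  — 7/4
value_5 [bbrbb]  L=[0,1,3/2,7/4]  R=[2]  — 15/8
value_6 [bbrbbb]  L=[0,1,3/2,7/4,15/8]  R=[2]  — 31/16
value_7 [bbrbbbb]  L=[0,1,3/2,7/4,15/8,31/16]  R=[2]  — 63/32
value_8 [bbrbbbbr]  L=[0,1,3/2,7/4,15/8,31/16]  R=[63/32,2]  — 125/64
value_9 [bbrbbbbrr]  L=[0,1,3/2,7/4,15/8,31/16]  R=[125/64,63/32,2]  — 249/128
value_10 [bbrbbbbrrr]  L=[0,1,3/2,7/4,15/8,31/16]  R=[249/128,125/64,63/32,2]  — 497/256
value_11 [bbrbbbbrrrb]  L=[0,1,3/2,7/4,15/8,31/16,497/256]  R=[249/128,125/64,63/32,2]  — 995/512
value_12 [bbrbbbbrrrbb]  L=[0,1,3/2,7/4,15/8,31/16,497/256,995/512]  R=[249/128,125/64,63/32,2]  — 1991/1024
value_13 [bbrbbbbrrrbbb]  L=[0,1,3/2,7/4,15/8,31/16,497/256,995/512,1991/1024]  R=[249/128,125/64,63/32,2]  — 3983/2048
value_14 [bbrbbbbrrrbbbr]  L=[0,1,3/2,7/4,15/8,31/16,497/256,995/512,1991/1024]  R=[3983/2048,249/128,125/64,63/32,2]  — 7965/4096
value_15 [bbrbbbbrrrbbbrb]  L=[0,1,3/2,7/4,15/8,31/16,497/256,995/512,1991/1024,7965/4096]  R=[3983/2048,249/128,125/64,63/32,2]  — 15931/8192

15931/8192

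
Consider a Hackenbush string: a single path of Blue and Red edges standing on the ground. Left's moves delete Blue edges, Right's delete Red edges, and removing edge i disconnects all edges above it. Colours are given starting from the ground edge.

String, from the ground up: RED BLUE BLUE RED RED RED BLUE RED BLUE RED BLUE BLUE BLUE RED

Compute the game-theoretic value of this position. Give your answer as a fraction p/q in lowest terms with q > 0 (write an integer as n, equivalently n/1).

Prefix values for RED BLUE BLUE RED RED RED BLUE RED BLUE RED BLUE BLUE BLUE RED via {L|R} + simplicity:
edge 1 of 14 (RED): { (no moves) | 0 } so -1
edge 2 of 14 (BLUE): { -1 | 0 } so -1/2
edge 3 of 14 (BLUE): { -1, -1/2 | 0 } so -1/4
edge 4 of 14 (RED): { -1, -1/2 | -1/4, 0 } so -3/8
edge 5 of 14 (RED): { -1, -1/2 | -3/8, -1/4, 0 } so -7/16
edge 6 of 14 (RED): { -1, -1/2 | -7/16, -3/8, -1/4, 0 } so -15/32
edge 7 of 14 (BLUE): { -1, -1/2, -15/32 | -7/16, -3/8, -1/4, 0 } so -29/64
edge 8 of 14 (RED): { -1, -1/2, -15/32 | -29/64, -7/16, -3/8, -1/4, 0 } so -59/128
edge 9 of 14 (BLUE): { -1, -1/2, -15/32, -59/128 | -29/64, -7/16, -3/8, -1/4, 0 } so -117/256
edge 10 of 14 (RED): { -1, -1/2, -15/32, -59/128 | -117/256, -29/64, -7/16, -3/8, -1/4, 0 } so -235/512
edge 11 of 14 (BLUE): { -1, -1/2, -15/32, -59/128, -235/512 | -117/256, -29/64, -7/16, -3/8, -1/4, 0 } so -469/1024
edge 12 of 14 (BLUE): { -1, -1/2, -15/32, -59/128, -235/512, -469/1024 | -117/256, -29/64, -7/16, -3/8, -1/4, 0 } so -937/2048
edge 13 of 14 (BLUE): { -1, -1/2, -15/32, -59/128, -235/512, -469/1024, -937/2048 | -117/256, -29/64, -7/16, -3/8, -1/4, 0 } so -1873/4096
edge 14 of 14 (RED): { -1, -1/2, -15/32, -59/128, -235/512, -469/1024, -937/2048 | -1873/4096, -117/256, -29/64, -7/16, -3/8, -1/4, 0 } so -3747/8192

-3747/8192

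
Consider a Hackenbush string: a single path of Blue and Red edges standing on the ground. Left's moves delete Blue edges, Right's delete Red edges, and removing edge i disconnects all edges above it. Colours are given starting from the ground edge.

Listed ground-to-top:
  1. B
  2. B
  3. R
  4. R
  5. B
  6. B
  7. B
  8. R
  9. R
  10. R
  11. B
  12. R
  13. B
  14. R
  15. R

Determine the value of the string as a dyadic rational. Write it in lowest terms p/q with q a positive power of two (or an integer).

11817/8192

Recurse on prefixes of the 15-edge string B B R R B B B R R R B R B R R:
value(B) = { 0 |  } ⇒ 1
value(BB) = { 0; 1 |  } ⇒ 2
value(BBR) = { 0; 1 | 2 } ⇒ 3/2
value(BBRR) = { 0; 1 | 3/2; 2 } ⇒ 5/4
value(BBRRB) = { 0; 1; 5/4 | 3/2; 2 } ⇒ 11/8
value(BBRRBB) = { 0; 1; 5/4; 11/8 | 3/2; 2 } ⇒ 23/16
value(BBRRBBB) = { 0; 1; 5/4; 11/8; 23/16 | 3/2; 2 } ⇒ 47/32
value(BBRRBBBR) = { 0; 1; 5/4; 11/8; 23/16 | 47/32; 3/2; 2 } ⇒ 93/64
value(BBRRBBBRR) = { 0; 1; 5/4; 11/8; 23/16 | 93/64; 47/32; 3/2; 2 } ⇒ 185/128
value(BBRRBBBRRR) = { 0; 1; 5/4; 11/8; 23/16 | 185/128; 93/64; 47/32; 3/2; 2 } ⇒ 369/256
value(BBRRBBBRRRB) = { 0; 1; 5/4; 11/8; 23/16; 369/256 | 185/128; 93/64; 47/32; 3/2; 2 } ⇒ 739/512
value(BBRRBBBRRRBR) = { 0; 1; 5/4; 11/8; 23/16; 369/256 | 739/512; 185/128; 93/64; 47/32; 3/2; 2 } ⇒ 1477/1024
value(BBRRBBBRRRBRB) = { 0; 1; 5/4; 11/8; 23/16; 369/256; 1477/1024 | 739/512; 185/128; 93/64; 47/32; 3/2; 2 } ⇒ 2955/2048
value(BBRRBBBRRRBRBR) = { 0; 1; 5/4; 11/8; 23/16; 369/256; 1477/1024 | 2955/2048; 739/512; 185/128; 93/64; 47/32; 3/2; 2 } ⇒ 5909/4096
value(BBRRBBBRRRBRBRR) = { 0; 1; 5/4; 11/8; 23/16; 369/256; 1477/1024 | 5909/4096; 2955/2048; 739/512; 185/128; 93/64; 47/32; 3/2; 2 } ⇒ 11817/8192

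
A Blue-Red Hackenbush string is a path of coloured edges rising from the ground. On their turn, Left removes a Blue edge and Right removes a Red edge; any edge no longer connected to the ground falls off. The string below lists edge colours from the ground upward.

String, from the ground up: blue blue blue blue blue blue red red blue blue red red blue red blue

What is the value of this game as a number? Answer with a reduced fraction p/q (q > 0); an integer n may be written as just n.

2763/512

step 1: add blue to get b; options L={ 0 } R={ ∅ } -> 1
step 2: add blue to get bb; options L={ 0, 1 } R={ ∅ } -> 2
step 3: add blue to get bbb; options L={ 0, 1, 2 } R={ ∅ } -> 3
step 4: add blue to get bbbb; options L={ 0, 1, 2, 3 } R={ ∅ } -> 4
step 5: add blue to get bbbbb; options L={ 0, 1, 2, 3, 4 } R={ ∅ } -> 5
step 6: add blue to get bbbbbb; options L={ 0, 1, 2, 3, 4, 5 } R={ ∅ } -> 6
step 7: add red to get bbbbbbr; options L={ 0, 1, 2, 3, 4, 5 } R={ 6 } -> 11/2
step 8: add red to get bbbbbbrr; options L={ 0, 1, 2, 3, 4, 5 } R={ 11/2, 6 } -> 21/4
step 9: add blue to get bbbbbbrrb; options L={ 0, 1, 2, 3, 4, 5, 21/4 } R={ 11/2, 6 } -> 43/8
step 10: add blue to get bbbbbbrrbb; options L={ 0, 1, 2, 3, 4, 5, 21/4, 43/8 } R={ 11/2, 6 } -> 87/16
step 11: add red to get bbbbbbrrbbr; options L={ 0, 1, 2, 3, 4, 5, 21/4, 43/8 } R={ 87/16, 11/2, 6 } -> 173/32
step 12: add red to get bbbbbbrrbbrr; options L={ 0, 1, 2, 3, 4, 5, 21/4, 43/8 } R={ 173/32, 87/16, 11/2, 6 } -> 345/64
step 13: add blue to get bbbbbbrrbbrrb; options L={ 0, 1, 2, 3, 4, 5, 21/4, 43/8, 345/64 } R={ 173/32, 87/16, 11/2, 6 } -> 691/128
step 14: add red to get bbbbbbrrbbrrbr; options L={ 0, 1, 2, 3, 4, 5, 21/4, 43/8, 345/64 } R={ 691/128, 173/32, 87/16, 11/2, 6 } -> 1381/256
step 15: add blue to get bbbbbbrrbbrrbrb; options L={ 0, 1, 2, 3, 4, 5, 21/4, 43/8, 345/64, 1381/256 } R={ 691/128, 173/32, 87/16, 11/2, 6 } -> 2763/512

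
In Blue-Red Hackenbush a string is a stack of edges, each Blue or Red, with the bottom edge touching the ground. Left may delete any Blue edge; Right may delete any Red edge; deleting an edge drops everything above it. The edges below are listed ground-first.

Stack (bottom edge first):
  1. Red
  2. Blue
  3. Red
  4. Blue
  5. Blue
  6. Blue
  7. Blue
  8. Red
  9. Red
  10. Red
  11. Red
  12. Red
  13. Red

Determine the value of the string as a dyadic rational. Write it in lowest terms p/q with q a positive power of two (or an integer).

Recurse on prefixes of the 13-edge string Red Blue Red Blue Blue Blue Blue Red Red Red Red Red Red:
R: Left { · }, Right { 0 } -> simplest -1
RB: Left { -1 }, Right { 0 } -> simplest -1/2
RBR: Left { -1 }, Right { -1/2 0 } -> simplest -3/4
RBRB: Left { -1 -3/4 }, Right { -1/2 0 } -> simplest -5/8
RBRBB: Left { -1 -3/4 -5/8 }, Right { -1/2 0 } -> simplest -9/16
RBRBBB: Left { -1 -3/4 -5/8 -9/16 }, Right { -1/2 0 } -> simplest -17/32
RBRBBBB: Left { -1 -3/4 -5/8 -9/16 -17/32 }, Right { -1/2 0 } -> simplest -33/64
RBRBBBBR: Left { -1 -3/4 -5/8 -9/16 -17/32 }, Right { -33/64 -1/2 0 } -> simplest -67/128
RBRBBBBRR: Left { -1 -3/4 -5/8 -9/16 -17/32 }, Right { -67/128 -33/64 -1/2 0 } -> simplest -135/256
RBRBBBBRRR: Left { -1 -3/4 -5/8 -9/16 -17/32 }, Right { -135/256 -67/128 -33/64 -1/2 0 } -> simplest -271/512
RBRBBBBRRRR: Left { -1 -3/4 -5/8 -9/16 -17/32 }, Right { -271/512 -135/256 -67/128 -33/64 -1/2 0 } -> simplest -543/1024
RBRBBBBRRRRR: Left { -1 -3/4 -5/8 -9/16 -17/32 }, Right { -543/1024 -271/512 -135/256 -67/128 -33/64 -1/2 0 } -> simplest -1087/2048
RBRBBBBRRRRRR: Left { -1 -3/4 -5/8 -9/16 -17/32 }, Right { -1087/2048 -543/1024 -271/512 -135/256 -67/128 -33/64 -1/2 0 } -> simplest -2175/4096

-2175/4096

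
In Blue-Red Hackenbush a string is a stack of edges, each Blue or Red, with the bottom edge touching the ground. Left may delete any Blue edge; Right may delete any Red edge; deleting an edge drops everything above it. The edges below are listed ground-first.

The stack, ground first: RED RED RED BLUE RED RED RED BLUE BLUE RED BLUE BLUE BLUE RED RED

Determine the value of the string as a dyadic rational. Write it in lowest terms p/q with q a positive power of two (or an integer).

-11847/4096

Build val(s[:k]) for k = 1..15, string s = RED RED RED BLUE RED RED RED BLUE BLUE RED BLUE BLUE BLUE RED RED.
step 1: add RED to get R; options L={ none } R={ 0 } ⇒ -1
step 2: add RED to get RR; options L={ none } R={ -1,0 } ⇒ -2
step 3: add RED to get RRR; options L={ none } R={ -2,-1,0 } ⇒ -3
step 4: add BLUE to get RRRB; options L={ -3 } R={ -2,-1,0 } ⇒ -5/2
step 5: add RED to get RRRBR; options L={ -3 } R={ -5/2,-2,-1,0 } ⇒ -11/4
step 6: add RED to get RRRBRR; options L={ -3 } R={ -11/4,-5/2,-2,-1,0 } ⇒ -23/8
step 7: add RED to get RRRBRRR; options L={ -3 } R={ -23/8,-11/4,-5/2,-2,-1,0 } ⇒ -47/16
step 8: add BLUE to get RRRBRRRB; options L={ -3,-47/16 } R={ -23/8,-11/4,-5/2,-2,-1,0 } ⇒ -93/32
step 9: add BLUE to get RRRBRRRBB; options L={ -3,-47/16,-93/32 } R={ -23/8,-11/4,-5/2,-2,-1,0 } ⇒ -185/64
step 10: add RED to get RRRBRRRBBR; options L={ -3,-47/16,-93/32 } R={ -185/64,-23/8,-11/4,-5/2,-2,-1,0 } ⇒ -371/128
step 11: add BLUE to get RRRBRRRBBRB; options L={ -3,-47/16,-93/32,-371/128 } R={ -185/64,-23/8,-11/4,-5/2,-2,-1,0 } ⇒ -741/256
step 12: add BLUE to get RRRBRRRBBRBB; options L={ -3,-47/16,-93/32,-371/128,-741/256 } R={ -185/64,-23/8,-11/4,-5/2,-2,-1,0 } ⇒ -1481/512
step 13: add BLUE to get RRRBRRRBBRBBB; options L={ -3,-47/16,-93/32,-371/128,-741/256,-1481/512 } R={ -185/64,-23/8,-11/4,-5/2,-2,-1,0 } ⇒ -2961/1024
step 14: add RED to get RRRBRRRBBRBBBR; options L={ -3,-47/16,-93/32,-371/128,-741/256,-1481/512 } R={ -2961/1024,-185/64,-23/8,-11/4,-5/2,-2,-1,0 } ⇒ -5923/2048
step 15: add RED to get RRRBRRRBBRBBBRR; options L={ -3,-47/16,-93/32,-371/128,-741/256,-1481/512 } R={ -5923/2048,-2961/1024,-185/64,-23/8,-11/4,-5/2,-2,-1,0 } ⇒ -11847/4096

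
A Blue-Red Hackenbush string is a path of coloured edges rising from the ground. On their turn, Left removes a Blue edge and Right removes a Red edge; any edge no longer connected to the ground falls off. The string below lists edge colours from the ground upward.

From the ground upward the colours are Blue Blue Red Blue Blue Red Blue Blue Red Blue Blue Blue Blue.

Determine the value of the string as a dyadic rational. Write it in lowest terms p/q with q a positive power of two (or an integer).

3807/2048

Prefix values for Blue Blue Red Blue Blue Red Blue Blue Red Blue Blue Blue Blue via {L|R} + simplicity:
step 1: add Blue to get B; options L={ 0 } R={ none } — 1
step 2: add Blue to get BB; options L={ 0, 1 } R={ none } — 2
step 3: add Red to get BBR; options L={ 0, 1 } R={ 2 } — 3/2
step 4: add Blue to get BBRB; options L={ 0, 1, 3/2 } R={ 2 } — 7/4
step 5: add Blue to get BBRBB; options L={ 0, 1, 3/2, 7/4 } R={ 2 } — 15/8
step 6: add Red to get BBRBBR; options L={ 0, 1, 3/2, 7/4 } R={ 15/8, 2 } — 29/16
step 7: add Blue to get BBRBBRB; options L={ 0, 1, 3/2, 7/4, 29/16 } R={ 15/8, 2 } — 59/32
step 8: add Blue to get BBRBBRBB; options L={ 0, 1, 3/2, 7/4, 29/16, 59/32 } R={ 15/8, 2 } — 119/64
step 9: add Red to get BBRBBRBBR; options L={ 0, 1, 3/2, 7/4, 29/16, 59/32 } R={ 119/64, 15/8, 2 } — 237/128
step 10: add Blue to get BBRBBRBBRB; options L={ 0, 1, 3/2, 7/4, 29/16, 59/32, 237/128 } R={ 119/64, 15/8, 2 } — 475/256
step 11: add Blue to get BBRBBRBBRBB; options L={ 0, 1, 3/2, 7/4, 29/16, 59/32, 237/128, 475/256 } R={ 119/64, 15/8, 2 } — 951/512
step 12: add Blue to get BBRBBRBBRBBB; options L={ 0, 1, 3/2, 7/4, 29/16, 59/32, 237/128, 475/256, 951/512 } R={ 119/64, 15/8, 2 } — 1903/1024
step 13: add Blue to get BBRBBRBBRBBBB; options L={ 0, 1, 3/2, 7/4, 29/16, 59/32, 237/128, 475/256, 951/512, 1903/1024 } R={ 119/64, 15/8, 2 } — 3807/2048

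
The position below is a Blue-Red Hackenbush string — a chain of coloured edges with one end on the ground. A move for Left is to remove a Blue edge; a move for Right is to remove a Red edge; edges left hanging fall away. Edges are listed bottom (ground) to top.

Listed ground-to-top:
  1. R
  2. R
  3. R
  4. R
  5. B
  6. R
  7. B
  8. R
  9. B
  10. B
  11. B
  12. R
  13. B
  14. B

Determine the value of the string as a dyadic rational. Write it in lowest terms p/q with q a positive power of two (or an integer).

Prefix values for R R R R B R B R B B B R B B via {L|R} + simplicity:
step 1: add R to get R; options L={ none } R={ 0 } -> -1
step 2: add R to get RR; options L={ none } R={ -1, 0 } -> -2
step 3: add R to get RRR; options L={ none } R={ -2, -1, 0 } -> -3
step 4: add R to get RRRR; options L={ none } R={ -3, -2, -1, 0 } -> -4
step 5: add B to get RRRRB; options L={ -4 } R={ -3, -2, -1, 0 } -> -7/2
step 6: add R to get RRRRBR; options L={ -4 } R={ -7/2, -3, -2, -1, 0 } -> -15/4
step 7: add B to get RRRRBRB; options L={ -4, -15/4 } R={ -7/2, -3, -2, -1, 0 } -> -29/8
step 8: add R to get RRRRBRBR; options L={ -4, -15/4 } R={ -29/8, -7/2, -3, -2, -1, 0 } -> -59/16
step 9: add B to get RRRRBRBRB; options L={ -4, -15/4, -59/16 } R={ -29/8, -7/2, -3, -2, -1, 0 } -> -117/32
step 10: add B to get RRRRBRBRBB; options L={ -4, -15/4, -59/16, -117/32 } R={ -29/8, -7/2, -3, -2, -1, 0 } -> -233/64
step 11: add B to get RRRRBRBRBBB; options L={ -4, -15/4, -59/16, -117/32, -233/64 } R={ -29/8, -7/2, -3, -2, -1, 0 } -> -465/128
step 12: add R to get RRRRBRBRBBBR; options L={ -4, -15/4, -59/16, -117/32, -233/64 } R={ -465/128, -29/8, -7/2, -3, -2, -1, 0 } -> -931/256
step 13: add B to get RRRRBRBRBBBRB; options L={ -4, -15/4, -59/16, -117/32, -233/64, -931/256 } R={ -465/128, -29/8, -7/2, -3, -2, -1, 0 } -> -1861/512
step 14: add B to get RRRRBRBRBBBRBB; options L={ -4, -15/4, -59/16, -117/32, -233/64, -931/256, -1861/512 } R={ -465/128, -29/8, -7/2, -3, -2, -1, 0 } -> -3721/1024

-3721/1024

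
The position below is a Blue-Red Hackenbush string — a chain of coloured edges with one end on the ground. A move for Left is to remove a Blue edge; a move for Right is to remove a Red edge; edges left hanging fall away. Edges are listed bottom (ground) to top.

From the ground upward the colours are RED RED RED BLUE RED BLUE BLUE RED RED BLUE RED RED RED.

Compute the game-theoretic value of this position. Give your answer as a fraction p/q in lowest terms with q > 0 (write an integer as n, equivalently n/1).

-2671/1024

Prefix values for RED RED RED BLUE RED BLUE BLUE RED RED BLUE RED RED RED via {L|R} + simplicity:
R: Left { none }, Right { 0 } = simplest -1
RR: Left { none }, Right { -1,0 } = simplest -2
RRR: Left { none }, Right { -2,-1,0 } = simplest -3
RRRB: Left { -3 }, Right { -2,-1,0 } = simplest -5/2
RRRBR: Left { -3 }, Right { -5/2,-2,-1,0 } = simplest -11/4
RRRBRB: Left { -3,-11/4 }, Right { -5/2,-2,-1,0 } = simplest -21/8
RRRBRBB: Left { -3,-11/4,-21/8 }, Right { -5/2,-2,-1,0 } = simplest -41/16
RRRBRBBR: Left { -3,-11/4,-21/8 }, Right { -41/16,-5/2,-2,-1,0 } = simplest -83/32
RRRBRBBRR: Left { -3,-11/4,-21/8 }, Right { -83/32,-41/16,-5/2,-2,-1,0 } = simplest -167/64
RRRBRBBRRB: Left { -3,-11/4,-21/8,-167/64 }, Right { -83/32,-41/16,-5/2,-2,-1,0 } = simplest -333/128
RRRBRBBRRBR: Left { -3,-11/4,-21/8,-167/64 }, Right { -333/128,-83/32,-41/16,-5/2,-2,-1,0 } = simplest -667/256
RRRBRBBRRBRR: Left { -3,-11/4,-21/8,-167/64 }, Right { -667/256,-333/128,-83/32,-41/16,-5/2,-2,-1,0 } = simplest -1335/512
RRRBRBBRRBRRR: Left { -3,-11/4,-21/8,-167/64 }, Right { -1335/512,-667/256,-333/128,-83/32,-41/16,-5/2,-2,-1,0 } = simplest -2671/1024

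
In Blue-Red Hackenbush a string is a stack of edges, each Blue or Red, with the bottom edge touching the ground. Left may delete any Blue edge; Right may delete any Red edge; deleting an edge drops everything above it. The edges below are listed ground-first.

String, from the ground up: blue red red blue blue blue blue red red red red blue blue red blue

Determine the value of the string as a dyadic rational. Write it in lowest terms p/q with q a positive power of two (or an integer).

Build G(s[:k]) for k = 1..15, string s = blue red red blue blue blue blue red red red red blue blue red blue.
G(b) = { 0 | (no moves) } so 1
G(br) = { 0 | 1 } so 1/2
G(brr) = { 0 | 1/2 1 } so 1/4
G(brrb) = { 0 1/4 | 1/2 1 } so 3/8
G(brrbb) = { 0 1/4 3/8 | 1/2 1 } so 7/16
G(brrbbb) = { 0 1/4 3/8 7/16 | 1/2 1 } so 15/32
G(brrbbbb) = { 0 1/4 3/8 7/16 15/32 | 1/2 1 } so 31/64
G(brrbbbbr) = { 0 1/4 3/8 7/16 15/32 | 31/64 1/2 1 } so 61/128
G(brrbbbbrr) = { 0 1/4 3/8 7/16 15/32 | 61/128 31/64 1/2 1 } so 121/256
G(brrbbbbrrr) = { 0 1/4 3/8 7/16 15/32 | 121/256 61/128 31/64 1/2 1 } so 241/512
G(brrbbbbrrrr) = { 0 1/4 3/8 7/16 15/32 | 241/512 121/256 61/128 31/64 1/2 1 } so 481/1024
G(brrbbbbrrrrb) = { 0 1/4 3/8 7/16 15/32 481/1024 | 241/512 121/256 61/128 31/64 1/2 1 } so 963/2048
G(brrbbbbrrrrbb) = { 0 1/4 3/8 7/16 15/32 481/1024 963/2048 | 241/512 121/256 61/128 31/64 1/2 1 } so 1927/4096
G(brrbbbbrrrrbbr) = { 0 1/4 3/8 7/16 15/32 481/1024 963/2048 | 1927/4096 241/512 121/256 61/128 31/64 1/2 1 } so 3853/8192
G(brrbbbbrrrrbbrb) = { 0 1/4 3/8 7/16 15/32 481/1024 963/2048 3853/8192 | 1927/4096 241/512 121/256 61/128 31/64 1/2 1 } so 7707/16384

7707/16384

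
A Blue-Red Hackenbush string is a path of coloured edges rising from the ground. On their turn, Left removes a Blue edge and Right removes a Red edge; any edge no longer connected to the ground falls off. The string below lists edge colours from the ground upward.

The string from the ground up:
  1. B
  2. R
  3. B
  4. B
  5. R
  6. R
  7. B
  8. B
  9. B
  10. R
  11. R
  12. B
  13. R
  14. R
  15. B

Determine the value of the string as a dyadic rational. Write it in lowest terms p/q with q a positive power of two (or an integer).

13203/16384

Recurse on prefixes of the 15-edge string B R B B R R B B B R R B R R B:
val_1 [B]  L=[0]  R=[—]  ⇒ 1
val_2 [BR]  L=[0]  R=[1]  ⇒ 1/2
val_3 [BRB]  L=[0 1/2]  R=[1]  ⇒ 3/4
val_4 [BRBB]  L=[0 1/2 3/4]  R=[1]  ⇒ 7/8
val_5 [BRBBR]  L=[0 1/2 3/4]  R=[7/8 1]  ⇒ 13/16
val_6 [BRBBRR]  L=[0 1/2 3/4]  R=[13/16 7/8 1]  ⇒ 25/32
val_7 [BRBBRRB]  L=[0 1/2 3/4 25/32]  R=[13/16 7/8 1]  ⇒ 51/64
val_8 [BRBBRRBB]  L=[0 1/2 3/4 25/32 51/64]  R=[13/16 7/8 1]  ⇒ 103/128
val_9 [BRBBRRBBB]  L=[0 1/2 3/4 25/32 51/64 103/128]  R=[13/16 7/8 1]  ⇒ 207/256
val_10 [BRBBRRBBBR]  L=[0 1/2 3/4 25/32 51/64 103/128]  R=[207/256 13/16 7/8 1]  ⇒ 413/512
val_11 [BRBBRRBBBRR]  L=[0 1/2 3/4 25/32 51/64 103/128]  R=[413/512 207/256 13/16 7/8 1]  ⇒ 825/1024
val_12 [BRBBRRBBBRRB]  L=[0 1/2 3/4 25/32 51/64 103/128 825/1024]  R=[413/512 207/256 13/16 7/8 1]  ⇒ 1651/2048
val_13 [BRBBRRBBBRRBR]  L=[0 1/2 3/4 25/32 51/64 103/128 825/1024]  R=[1651/2048 413/512 207/256 13/16 7/8 1]  ⇒ 3301/4096
val_14 [BRBBRRBBBRRBRR]  L=[0 1/2 3/4 25/32 51/64 103/128 825/1024]  R=[3301/4096 1651/2048 413/512 207/256 13/16 7/8 1]  ⇒ 6601/8192
val_15 [BRBBRRBBBRRBRRB]  L=[0 1/2 3/4 25/32 51/64 103/128 825/1024 6601/8192]  R=[3301/4096 1651/2048 413/512 207/256 13/16 7/8 1]  ⇒ 13203/16384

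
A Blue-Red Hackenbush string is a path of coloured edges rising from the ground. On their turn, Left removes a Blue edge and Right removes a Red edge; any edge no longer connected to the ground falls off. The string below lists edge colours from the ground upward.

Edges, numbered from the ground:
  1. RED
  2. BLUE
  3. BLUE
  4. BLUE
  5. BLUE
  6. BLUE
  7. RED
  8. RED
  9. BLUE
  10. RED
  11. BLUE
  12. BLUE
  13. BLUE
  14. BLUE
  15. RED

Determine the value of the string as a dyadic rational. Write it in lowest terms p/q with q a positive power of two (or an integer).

-835/16384

Prefix values for RED BLUE BLUE BLUE BLUE BLUE RED RED BLUE RED BLUE BLUE BLUE BLUE RED via {L|R} + simplicity:
edge 1 of 15 (RED): {  | 0 } — -1
edge 2 of 15 (BLUE): { -1 | 0 } — -1/2
edge 3 of 15 (BLUE): { -1; -1/2 | 0 } — -1/4
edge 4 of 15 (BLUE): { -1; -1/2; -1/4 | 0 } — -1/8
edge 5 of 15 (BLUE): { -1; -1/2; -1/4; -1/8 | 0 } — -1/16
edge 6 of 15 (BLUE): { -1; -1/2; -1/4; -1/8; -1/16 | 0 } — -1/32
edge 7 of 15 (RED): { -1; -1/2; -1/4; -1/8; -1/16 | -1/32; 0 } — -3/64
edge 8 of 15 (RED): { -1; -1/2; -1/4; -1/8; -1/16 | -3/64; -1/32; 0 } — -7/128
edge 9 of 15 (BLUE): { -1; -1/2; -1/4; -1/8; -1/16; -7/128 | -3/64; -1/32; 0 } — -13/256
edge 10 of 15 (RED): { -1; -1/2; -1/4; -1/8; -1/16; -7/128 | -13/256; -3/64; -1/32; 0 } — -27/512
edge 11 of 15 (BLUE): { -1; -1/2; -1/4; -1/8; -1/16; -7/128; -27/512 | -13/256; -3/64; -1/32; 0 } — -53/1024
edge 12 of 15 (BLUE): { -1; -1/2; -1/4; -1/8; -1/16; -7/128; -27/512; -53/1024 | -13/256; -3/64; -1/32; 0 } — -105/2048
edge 13 of 15 (BLUE): { -1; -1/2; -1/4; -1/8; -1/16; -7/128; -27/512; -53/1024; -105/2048 | -13/256; -3/64; -1/32; 0 } — -209/4096
edge 14 of 15 (BLUE): { -1; -1/2; -1/4; -1/8; -1/16; -7/128; -27/512; -53/1024; -105/2048; -209/4096 | -13/256; -3/64; -1/32; 0 } — -417/8192
edge 15 of 15 (RED): { -1; -1/2; -1/4; -1/8; -1/16; -7/128; -27/512; -53/1024; -105/2048; -209/4096 | -417/8192; -13/256; -3/64; -1/32; 0 } — -835/16384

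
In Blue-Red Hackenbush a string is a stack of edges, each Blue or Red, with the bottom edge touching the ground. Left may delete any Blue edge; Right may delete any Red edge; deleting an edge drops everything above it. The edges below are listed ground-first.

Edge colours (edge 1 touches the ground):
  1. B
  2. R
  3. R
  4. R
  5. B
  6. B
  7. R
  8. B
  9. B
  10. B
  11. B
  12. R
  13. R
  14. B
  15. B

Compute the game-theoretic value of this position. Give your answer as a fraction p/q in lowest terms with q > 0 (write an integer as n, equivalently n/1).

3559/16384

Build G(s[:k]) for k = 1..15, string s = B R R R B B R B B B B R R B B.
1 of 15 · B · max L 0 · min R +∞ → 1
2 of 15 · BR · max L 0 · min R 1 → 1/2
3 of 15 · BRR · max L 0 · min R 1/2 → 1/4
4 of 15 · BRRR · max L 0 · min R 1/4 → 1/8
5 of 15 · BRRRB · max L 1/8 · min R 1/4 → 3/16
6 of 15 · BRRRBB · max L 3/16 · min R 1/4 → 7/32
7 of 15 · BRRRBBR · max L 3/16 · min R 7/32 → 13/64
8 of 15 · BRRRBBRB · max L 13/64 · min R 7/32 → 27/128
9 of 15 · BRRRBBRBB · max L 27/128 · min R 7/32 → 55/256
10 of 15 · BRRRBBRBBB · max L 55/256 · min R 7/32 → 111/512
11 of 15 · BRRRBBRBBBB · max L 111/512 · min R 7/32 → 223/1024
12 of 15 · BRRRBBRBBBBR · max L 111/512 · min R 223/1024 → 445/2048
13 of 15 · BRRRBBRBBBBRR · max L 111/512 · min R 445/2048 → 889/4096
14 of 15 · BRRRBBRBBBBRRB · max L 889/4096 · min R 445/2048 → 1779/8192
15 of 15 · BRRRBBRBBBBRRBB · max L 1779/8192 · min R 445/2048 → 3559/16384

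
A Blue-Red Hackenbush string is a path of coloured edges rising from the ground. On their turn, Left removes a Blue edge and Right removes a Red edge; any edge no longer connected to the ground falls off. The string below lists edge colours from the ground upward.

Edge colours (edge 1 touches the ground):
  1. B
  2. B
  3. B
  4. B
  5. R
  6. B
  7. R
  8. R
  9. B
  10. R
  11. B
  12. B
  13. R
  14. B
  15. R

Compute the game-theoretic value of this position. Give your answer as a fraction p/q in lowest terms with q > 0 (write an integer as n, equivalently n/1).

1 of 15 · B · max L 0 · min R +∞ -> 1
2 of 15 · BB · max L 1 · min R +∞ -> 2
3 of 15 · BBB · max L 2 · min R +∞ -> 3
4 of 15 · BBBB · max L 3 · min R +∞ -> 4
5 of 15 · BBBBR · max L 3 · min R 4 -> 7/2
6 of 15 · BBBBRB · max L 7/2 · min R 4 -> 15/4
7 of 15 · BBBBRBR · max L 7/2 · min R 15/4 -> 29/8
8 of 15 · BBBBRBRR · max L 7/2 · min R 29/8 -> 57/16
9 of 15 · BBBBRBRRB · max L 57/16 · min R 29/8 -> 115/32
10 of 15 · BBBBRBRRBR · max L 57/16 · min R 115/32 -> 229/64
11 of 15 · BBBBRBRRBRB · max L 229/64 · min R 115/32 -> 459/128
12 of 15 · BBBBRBRRBRBB · max L 459/128 · min R 115/32 -> 919/256
13 of 15 · BBBBRBRRBRBBR · max L 459/128 · min R 919/256 -> 1837/512
14 of 15 · BBBBRBRRBRBBRB · max L 1837/512 · min R 919/256 -> 3675/1024
15 of 15 · BBBBRBRRBRBBRBR · max L 1837/512 · min R 3675/1024 -> 7349/2048

7349/2048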